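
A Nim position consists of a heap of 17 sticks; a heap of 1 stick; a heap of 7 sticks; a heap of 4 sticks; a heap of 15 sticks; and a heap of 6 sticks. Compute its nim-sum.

26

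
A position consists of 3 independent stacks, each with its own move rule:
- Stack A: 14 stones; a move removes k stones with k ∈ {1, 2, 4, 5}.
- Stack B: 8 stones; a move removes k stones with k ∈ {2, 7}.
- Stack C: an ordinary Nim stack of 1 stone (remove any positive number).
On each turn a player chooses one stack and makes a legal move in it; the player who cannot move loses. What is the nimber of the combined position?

1

Grundy values for stack A (subtraction set {1, 2, 4, 5}):
k:     0  1  2  3  4  5  6  7  8  9 10 11 12 13 14
g(k):  0  1  2  0  1  2  0  1  2  0  1  2  0  1  2
So g(14) = 2.
For stack B, compute g(0), g(1), … with moves {2, 7}:
g(0) = mex{} = 0
g(1) = mex{} = 0
g(2) = mex{0} = 1
g(3) = mex{0} = 1
g(4) = mex{1} = 0
g(5) = mex{1} = 0
g(6) = mex{0} = 1
g(7) = mex{0} = 1
g(8) = mex{0,1} = 2
So g(8) = 2.
Stack C is a plain Nim stack of size 1, so its Grundy value is 1.
The value of a disjunctive sum is the nim-sum of the parts.
Combined value = 2 ⊕ 2 ⊕ 1 = 1.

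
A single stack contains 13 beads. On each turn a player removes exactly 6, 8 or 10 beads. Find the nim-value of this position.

2

Build the Grundy sequence with g(k) = mex{g(k−s) : s ∈ {6, 8, 10}, s ≤ k}:
g(0) = mex{} = 0
g(1) = mex{} = 0
g(2) = mex{} = 0
g(3) = mex{} = 0
g(4) = mex{} = 0
g(5) = mex{} = 0
g(6) = mex{0} = 1
g(7) = mex{0} = 1
g(8) = mex{0} = 1
g(9) = mex{0} = 1
g(10) = mex{0} = 1
g(11) = mex{0} = 1
g(12) = mex{0,1} = 2
g(13) = mex{0,1} = 2
So g(13) = 2.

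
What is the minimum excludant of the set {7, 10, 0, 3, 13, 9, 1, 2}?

4

The values 0, 1, 2, 3 are all present; 4 is the first non-negative integer missing from the set.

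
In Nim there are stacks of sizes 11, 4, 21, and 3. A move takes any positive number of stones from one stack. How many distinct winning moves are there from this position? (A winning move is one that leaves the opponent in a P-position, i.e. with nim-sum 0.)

1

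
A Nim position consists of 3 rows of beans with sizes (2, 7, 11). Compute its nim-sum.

Compute the nim-sum pairwise:
2 XOR 7 = 5
5 XOR 11 = 14

14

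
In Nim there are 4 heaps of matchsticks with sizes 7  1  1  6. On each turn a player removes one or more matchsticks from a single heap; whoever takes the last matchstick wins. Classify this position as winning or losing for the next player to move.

Nim-sum: 7 XOR 1 XOR 1 XOR 6 = 1.
The nim-sum is 1 ≠ 0, so this is an N-position: the player to move can win.

Winning position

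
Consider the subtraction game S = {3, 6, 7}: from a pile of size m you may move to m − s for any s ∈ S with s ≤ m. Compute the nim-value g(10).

Grundy values for subtraction set {3, 6, 7}:
g(0) = mex{} = 0
g(1) = mex{} = 0
g(2) = mex{} = 0
g(3) = mex{0} = 1
g(4) = mex{0} = 1
g(5) = mex{0} = 1
g(6) = mex{0,1} = 2
g(7) = mex{0,1} = 2
g(8) = mex{0,1} = 2
g(9) = mex{0,1,2} = 3
g(10) = mex{1,2} = 0
So g(10) = 0.

0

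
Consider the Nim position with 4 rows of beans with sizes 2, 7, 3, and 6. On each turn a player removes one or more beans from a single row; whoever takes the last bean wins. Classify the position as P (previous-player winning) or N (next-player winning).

Nim-sum: 2 XOR 7 XOR 3 XOR 6 = 0.
The nim-sum is 0, so this is a P-position: the player to move is in a losing position under optimal play.

P-position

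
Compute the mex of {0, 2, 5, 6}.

0 is in the set but 1 is not, so the mex is 1.

1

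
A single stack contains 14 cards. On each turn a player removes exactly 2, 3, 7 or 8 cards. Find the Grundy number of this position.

2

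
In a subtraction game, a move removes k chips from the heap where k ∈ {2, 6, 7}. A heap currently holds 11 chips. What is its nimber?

1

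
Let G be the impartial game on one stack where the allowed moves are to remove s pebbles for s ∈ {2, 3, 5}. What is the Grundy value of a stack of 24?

Compute g(0), g(1), … for moves {2, 3, 5}:
k:     0  1  2  3  4  5  6  7  8  9 10 11 12 13 14 15 16 17 18 19 20 21 22 23 24
g(k):  0  0  1  1  2  2  3  0  0  1  1  2  2  3  0  0  1  1  2  2  3  0  0  1  1
So g(24) = 1.

1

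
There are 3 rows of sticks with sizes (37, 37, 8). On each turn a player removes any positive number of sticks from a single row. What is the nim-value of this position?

8

Bitwise XOR of the heap sizes:
  100101  (37)
  100101  (37)
  001000  (8)
  ------
  001000  (8)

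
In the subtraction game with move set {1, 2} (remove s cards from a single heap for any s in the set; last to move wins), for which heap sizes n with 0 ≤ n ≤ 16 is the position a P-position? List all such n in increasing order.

0, 3, 6, 9, 12, 15

Grundy values for subtraction set {1, 2}:
k:     0  1  2  3  4  5  6  7  8  9 10 11 12 13 14 15 16
g(k):  0  1  2  0  1  2  0  1  2  0  1  2  0  1  2  0  1
The P-positions (g = 0) in 0..16 are 0, 3, 6, 9, 12, 15.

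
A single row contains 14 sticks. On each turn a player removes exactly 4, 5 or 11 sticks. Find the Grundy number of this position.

1

Compute g(0), g(1), … for moves {4, 5, 11}:
k:     0  1  2  3  4  5  6  7  8  9 10 11 12 13 14
g(k):  0  0  0  0  1  1  1  1  2  0  0  2  3  1  1
So g(14) = 1.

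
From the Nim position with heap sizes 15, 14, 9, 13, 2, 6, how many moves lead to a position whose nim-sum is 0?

3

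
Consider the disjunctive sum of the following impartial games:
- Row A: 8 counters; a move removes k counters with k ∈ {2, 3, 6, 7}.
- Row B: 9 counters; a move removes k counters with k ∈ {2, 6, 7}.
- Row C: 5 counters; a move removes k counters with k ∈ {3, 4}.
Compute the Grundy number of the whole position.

3

Build the Grundy sequence for row A with g(k) = mex{g(k−s) : s ∈ {2, 3, 6, 7}, s ≤ k}:
g(0) = mex{} = 0
g(1) = mex{} = 0
g(2) = mex{0} = 1
g(3) = mex{0} = 1
g(4) = mex{0,1} = 2
g(5) = mex{1} = 0
g(6) = mex{0,1,2} = 3
g(7) = mex{0,2} = 1
g(8) = mex{0,1,3} = 2
So g(8) = 2.
Grundy values for row B (subtraction set {2, 6, 7}):
k:     0  1  2  3  4  5  6  7  8  9
g(k):  0  0  1  1  0  0  1  1  2  0
So g(9) = 0.
For row C, compute g(0), g(1), … with moves {3, 4}:
k:     0  1  2  3  4  5
g(k):  0  0  0  1  1  1
So g(5) = 1.
By the Sprague-Grundy theorem, the Grundy value of a sum of independent games is the XOR of the component values.
Combined value = 2 XOR 0 XOR 1 = 3.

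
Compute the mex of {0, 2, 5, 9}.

1

0 is in the set but 1 is not, so the mex is 1.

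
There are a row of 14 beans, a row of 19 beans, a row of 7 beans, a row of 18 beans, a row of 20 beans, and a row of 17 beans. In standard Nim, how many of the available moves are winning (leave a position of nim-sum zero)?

Bitwise XOR of the heap sizes:
  01110  (14)
  10011  (19)
  00111  (7)
  10010  (18)
  10100  (20)
  10001  (17)
  -----
  01101  (13)
The overall nim-sum is X = 13. A row of size p has a winning move iff p XOR X < p (reduce it to p XOR X).
  14: 14 XOR 13 = 3 < 14 — winning move (to 3).
  19: 19 XOR 13 = 30 ≥ 19 — no move.
  7: 7 XOR 13 = 10 ≥ 7 — no move.
  18: 18 XOR 13 = 31 ≥ 18 — no move.
  20: 20 XOR 13 = 25 ≥ 20 — no move.
  17: 17 XOR 13 = 28 ≥ 17 — no move.
That gives 1 winning move.

1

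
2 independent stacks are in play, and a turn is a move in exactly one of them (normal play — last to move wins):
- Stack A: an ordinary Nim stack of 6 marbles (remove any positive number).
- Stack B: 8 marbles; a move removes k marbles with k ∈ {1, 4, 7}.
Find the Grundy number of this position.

Stack A is a plain Nim stack of size 6, so its Grundy value is 6.
Build the Grundy sequence for stack B with g(k) = mex{g(k−s) : s ∈ {1, 4, 7}, s ≤ k}:
k:     0  1  2  3  4  5  6  7  8
g(k):  0  1  0  1  2  0  1  2  0
So g(8) = 0.
By the Sprague-Grundy theorem, the Grundy value of a sum of independent games is the XOR of the component values.
Combined value = 6 XOR 0 = 6.

6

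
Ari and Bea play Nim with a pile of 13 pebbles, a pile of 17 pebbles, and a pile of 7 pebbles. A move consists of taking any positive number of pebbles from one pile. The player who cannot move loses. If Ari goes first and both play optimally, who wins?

Compute the nim-sum pairwise:
13 XOR 17 = 28
28 XOR 7 = 27
The nim-sum is 27 ≠ 0, so this is an N-position: the player to move can win; Ari has a winning move.

Ari wins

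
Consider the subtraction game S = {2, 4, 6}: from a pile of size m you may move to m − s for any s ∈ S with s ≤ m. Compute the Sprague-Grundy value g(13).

Build the Grundy sequence with g(k) = mex{g(k−s) : s ∈ {2, 4, 6}, s ≤ k}:
k:     0  1  2  3  4  5  6  7  8  9 10 11 12 13
g(k):  0  0  1  1  2  2  3  3  0  0  1  1  2  2
So g(13) = 2.

2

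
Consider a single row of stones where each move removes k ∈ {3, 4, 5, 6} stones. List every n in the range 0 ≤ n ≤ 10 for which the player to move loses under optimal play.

0, 1, 2, 9, 10

Compute g(0), g(1), … for moves {3, 4, 5, 6}:
k:     0  1  2  3  4  5  6  7  8  9 10
g(k):  0  0  0  1  1  1  2  2  2  0  0
The P-positions (g = 0) in 0..10 are 0, 1, 2, 9, 10.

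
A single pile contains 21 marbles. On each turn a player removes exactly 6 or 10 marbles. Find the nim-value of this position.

Grundy values for subtraction set {6, 10}:
k:     0  1  2  3  4  5  6  7  8  9 10 11 12 13 14 15 16 17 18 19 20 21
g(k):  0  0  0  0  0  0  1  1  1  1  1  1  2  2  2  2  0  0  0  0  0  0
So g(21) = 0.

0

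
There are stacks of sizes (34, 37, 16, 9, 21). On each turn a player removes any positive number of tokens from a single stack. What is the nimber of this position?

11

Nim-sum: 34 XOR 37 XOR 16 XOR 9 XOR 21 = 11.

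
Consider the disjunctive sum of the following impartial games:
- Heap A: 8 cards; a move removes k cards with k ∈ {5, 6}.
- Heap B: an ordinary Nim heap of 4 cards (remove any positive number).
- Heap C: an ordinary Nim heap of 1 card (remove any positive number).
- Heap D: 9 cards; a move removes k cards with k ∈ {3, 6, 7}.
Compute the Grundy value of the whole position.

Grundy values for heap A (subtraction set {5, 6}):
k:     0  1  2  3  4  5  6  7  8
g(k):  0  0  0  0  0  1  1  1  1
So g(8) = 1.
Heap B is a plain Nim heap of size 4, so its Grundy value is 4.
Heap C is a plain Nim heap of size 1, so its Grundy value is 1.
For heap D, compute g(0), g(1), … with moves {3, 6, 7}:
g(0) = mex{} = 0
g(1) = mex{} = 0
g(2) = mex{} = 0
g(3) = mex{0} = 1
g(4) = mex{0} = 1
g(5) = mex{0} = 1
g(6) = mex{0,1} = 2
g(7) = mex{0,1} = 2
g(8) = mex{0,1} = 2
g(9) = mex{0,1,2} = 3
So g(9) = 3.
By the Sprague-Grundy theorem, the Grundy value of a sum of independent games is the XOR of the component values.
Combined value = 1 ⊕ 4 ⊕ 1 ⊕ 3 = 7.

7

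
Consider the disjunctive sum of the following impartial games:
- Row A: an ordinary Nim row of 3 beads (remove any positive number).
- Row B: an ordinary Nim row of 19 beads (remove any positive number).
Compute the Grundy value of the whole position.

16

Row A is a plain Nim row of size 3, so its Grundy value is 3.
Row B is a plain Nim row of size 19, so its Grundy value is 19.
By the Sprague-Grundy theorem, the Grundy value of a sum of independent games is the XOR of the component values.
Combined value = 3 ⊕ 19 = 16.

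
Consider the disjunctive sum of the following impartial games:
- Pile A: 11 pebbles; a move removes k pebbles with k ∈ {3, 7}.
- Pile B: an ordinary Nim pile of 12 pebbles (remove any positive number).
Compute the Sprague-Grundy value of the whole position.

12

Build the Grundy sequence for pile A with g(k) = mex{g(k−s) : s ∈ {3, 7}, s ≤ k}:
g(0) = mex{} = 0
g(1) = mex{} = 0
g(2) = mex{} = 0
g(3) = mex{0} = 1
g(4) = mex{0} = 1
g(5) = mex{0} = 1
g(6) = mex{1} = 0
g(7) = mex{0,1} = 2
g(8) = mex{0,1} = 2
g(9) = mex{0} = 1
g(10) = mex{1,2} = 0
g(11) = mex{1,2} = 0
So g(11) = 0.
Pile B is a plain Nim pile of size 12, so its Grundy value is 12.
The value of a disjunctive sum is the nim-sum of the parts.
Combined value = 0 XOR 12 = 12.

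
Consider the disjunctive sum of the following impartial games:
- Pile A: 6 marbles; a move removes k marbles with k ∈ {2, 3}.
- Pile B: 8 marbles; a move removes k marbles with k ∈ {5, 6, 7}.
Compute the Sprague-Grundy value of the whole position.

1

For pile A, compute g(0), g(1), … with moves {2, 3}:
k:     0  1  2  3  4  5  6
g(k):  0  0  1  1  2  0  0
So g(6) = 0.
For pile B, compute g(0), g(1), … with moves {5, 6, 7}:
g(0) = mex{} = 0
g(1) = mex{} = 0
g(2) = mex{} = 0
g(3) = mex{} = 0
g(4) = mex{} = 0
g(5) = mex{0} = 1
g(6) = mex{0} = 1
g(7) = mex{0} = 1
g(8) = mex{0} = 1
So g(8) = 1.
By the Sprague-Grundy theorem, the Grundy value of a sum of independent games is the XOR of the component values.
Combined value = 0 XOR 1 = 1.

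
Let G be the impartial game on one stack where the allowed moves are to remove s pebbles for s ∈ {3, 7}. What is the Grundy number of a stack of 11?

Compute g(0), g(1), … for moves {3, 7}:
k:     0  1  2  3  4  5  6  7  8  9 10 11
g(k):  0  0  0  1  1  1  0  2  2  1  0  0
So g(11) = 0.

0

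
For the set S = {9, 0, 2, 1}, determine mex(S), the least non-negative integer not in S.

The values 0, 1, 2 are all present; 3 is the first non-negative integer missing from the set.

3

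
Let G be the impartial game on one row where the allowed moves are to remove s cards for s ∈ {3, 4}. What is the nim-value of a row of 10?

Grundy values for subtraction set {3, 4}:
g(0) = mex{} = 0
g(1) = mex{} = 0
g(2) = mex{} = 0
g(3) = mex{0} = 1
g(4) = mex{0} = 1
g(5) = mex{0} = 1
g(6) = mex{0,1} = 2
g(7) = mex{1} = 0
g(8) = mex{1} = 0
g(9) = mex{1,2} = 0
g(10) = mex{0,2} = 1
So g(10) = 1.

1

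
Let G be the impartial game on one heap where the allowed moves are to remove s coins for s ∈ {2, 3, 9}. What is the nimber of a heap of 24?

1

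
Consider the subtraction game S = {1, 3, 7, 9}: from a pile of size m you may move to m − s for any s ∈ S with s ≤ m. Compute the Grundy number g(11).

Compute g(0), g(1), … for moves {1, 3, 7, 9}:
g(0) = mex{} = 0
g(1) = mex{0} = 1
g(2) = mex{1} = 0
g(3) = mex{0} = 1
g(4) = mex{1} = 0
g(5) = mex{0} = 1
g(6) = mex{1} = 0
g(7) = mex{0} = 1
g(8) = mex{1} = 0
g(9) = mex{0} = 1
g(10) = mex{1} = 0
g(11) = mex{0} = 1
So g(11) = 1.

1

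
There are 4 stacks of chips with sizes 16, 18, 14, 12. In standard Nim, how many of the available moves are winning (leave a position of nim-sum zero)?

Write each in binary and XOR column by column:
  10000  (16)
  10010  (18)
  01110  (14)
  01100  (12)
  -----
  00000  (0)
The nim-sum is already 0, so every move leaves a nonzero nim-sum — there are no winning moves.

0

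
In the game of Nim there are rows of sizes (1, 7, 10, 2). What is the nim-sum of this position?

14

Compute the nim-sum pairwise:
1 ^ 7 = 6
6 ^ 10 = 12
12 ^ 2 = 14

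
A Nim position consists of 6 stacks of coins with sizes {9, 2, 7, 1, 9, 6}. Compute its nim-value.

In binary:
  1001  (9)
  0010  (2)
  0111  (7)
  0001  (1)
  1001  (9)
  0110  (6)
  ----
  0010  (2)

2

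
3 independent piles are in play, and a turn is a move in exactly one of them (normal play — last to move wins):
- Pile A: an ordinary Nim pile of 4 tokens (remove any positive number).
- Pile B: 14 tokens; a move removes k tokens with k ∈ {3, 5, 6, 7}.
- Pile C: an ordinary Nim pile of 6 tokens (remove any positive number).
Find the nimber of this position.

3

Pile A is a plain Nim pile of size 4, so its Grundy value is 4.
Build the Grundy sequence for pile B with g(k) = mex{g(k−s) : s ∈ {3, 5, 6, 7}, s ≤ k}:
g(0) = mex{} = 0
g(1) = mex{} = 0
g(2) = mex{} = 0
g(3) = mex{0} = 1
g(4) = mex{0} = 1
g(5) = mex{0} = 1
g(6) = mex{0,1} = 2
g(7) = mex{0,1} = 2
g(8) = mex{0,1} = 2
g(9) = mex{0,1,2} = 3
g(10) = mex{1,2} = 0
g(11) = mex{1,2} = 0
g(12) = mex{1,2,3} = 0
g(13) = mex{0,2} = 1
g(14) = mex{0,2,3} = 1
So g(14) = 1.
Pile C is a plain Nim pile of size 6, so its Grundy value is 6.
The value of a disjunctive sum is the nim-sum of the parts.
Combined value = 4 ⊕ 1 ⊕ 6 = 3.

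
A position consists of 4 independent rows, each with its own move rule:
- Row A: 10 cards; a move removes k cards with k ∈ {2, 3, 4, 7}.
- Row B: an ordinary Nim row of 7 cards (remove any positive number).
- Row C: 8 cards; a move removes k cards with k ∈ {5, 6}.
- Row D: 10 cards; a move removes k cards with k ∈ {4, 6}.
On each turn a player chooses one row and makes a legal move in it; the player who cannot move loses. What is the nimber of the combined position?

4

Grundy values for row A (subtraction set {2, 3, 4, 7}):
g(0) = mex{} = 0
g(1) = mex{} = 0
g(2) = mex{0} = 1
g(3) = mex{0} = 1
g(4) = mex{0,1} = 2
g(5) = mex{0,1} = 2
g(6) = mex{1,2} = 0
g(7) = mex{0,1,2} = 3
g(8) = mex{0,2} = 1
g(9) = mex{0,1,2,3} = 4
g(10) = mex{0,1,3} = 2
So g(10) = 2.
Row B is a plain Nim row of size 7, so its Grundy value is 7.
For row C, compute g(0), g(1), … with moves {5, 6}:
g(0) = mex{} = 0
g(1) = mex{} = 0
g(2) = mex{} = 0
g(3) = mex{} = 0
g(4) = mex{} = 0
g(5) = mex{0} = 1
g(6) = mex{0} = 1
g(7) = mex{0} = 1
g(8) = mex{0} = 1
So g(8) = 1.
Build the Grundy sequence for row D with g(k) = mex{g(k−s) : s ∈ {4, 6}, s ≤ k}:
g(0) = mex{} = 0
g(1) = mex{} = 0
g(2) = mex{} = 0
g(3) = mex{} = 0
g(4) = mex{0} = 1
g(5) = mex{0} = 1
g(6) = mex{0} = 1
g(7) = mex{0} = 1
g(8) = mex{0,1} = 2
g(9) = mex{0,1} = 2
g(10) = mex{1} = 0
So g(10) = 0.
The value of a disjunctive sum is the nim-sum of the parts.
Combined value = 2 ⊕ 7 ⊕ 1 ⊕ 0 = 4.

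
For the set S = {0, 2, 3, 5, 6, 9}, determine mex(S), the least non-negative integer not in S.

0 is in the set but 1 is not, so the mex is 1.

1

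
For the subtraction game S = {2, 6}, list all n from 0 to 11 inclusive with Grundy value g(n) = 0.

0, 1, 4, 5, 8, 9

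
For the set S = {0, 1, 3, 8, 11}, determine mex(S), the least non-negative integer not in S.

The values 0, 1 are all present; 2 is the first non-negative integer missing from the set.

2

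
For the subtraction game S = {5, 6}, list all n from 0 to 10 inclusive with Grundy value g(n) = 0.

0, 1, 2, 3, 4

Compute g(0), g(1), … for moves {5, 6}:
k:     0  1  2  3  4  5  6  7  8  9 10
g(k):  0  0  0  0  0  1  1  1  1  1  2
The P-positions (g = 0) in 0..10 are 0, 1, 2, 3, 4.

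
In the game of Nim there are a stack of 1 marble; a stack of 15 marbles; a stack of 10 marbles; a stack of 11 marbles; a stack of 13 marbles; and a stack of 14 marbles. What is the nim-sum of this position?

Nim-sum: 1 ⊕ 15 ⊕ 10 ⊕ 11 ⊕ 13 ⊕ 14 = 12.

12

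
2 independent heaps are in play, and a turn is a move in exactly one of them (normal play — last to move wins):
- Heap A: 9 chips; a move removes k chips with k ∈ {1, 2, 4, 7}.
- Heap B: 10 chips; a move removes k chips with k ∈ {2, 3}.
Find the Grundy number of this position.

0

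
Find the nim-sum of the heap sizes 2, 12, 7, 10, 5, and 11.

13

Compute the nim-sum pairwise:
2 ⊕ 12 = 14
14 ⊕ 7 = 9
9 ⊕ 10 = 3
3 ⊕ 5 = 6
6 ⊕ 11 = 13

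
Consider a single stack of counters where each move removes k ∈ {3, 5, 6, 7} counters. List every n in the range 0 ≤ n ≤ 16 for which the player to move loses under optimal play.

0, 1, 2, 10, 11, 12

Grundy values for subtraction set {3, 5, 6, 7}:
k:     0  1  2  3  4  5  6  7  8  9 10 11 12 13 14 15 16
g(k):  0  0  0  1  1  1  2  2  2  3  0  0  0  1  1  1  2
The P-positions (g = 0) in 0..16 are 0, 1, 2, 10, 11, 12.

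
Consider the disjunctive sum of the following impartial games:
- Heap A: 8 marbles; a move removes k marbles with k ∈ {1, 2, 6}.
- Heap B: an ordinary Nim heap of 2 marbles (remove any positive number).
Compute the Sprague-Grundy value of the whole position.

For heap A, compute g(0), g(1), … with moves {1, 2, 6}:
g(0) = mex{} = 0
g(1) = mex{0} = 1
g(2) = mex{0,1} = 2
g(3) = mex{1,2} = 0
g(4) = mex{0,2} = 1
g(5) = mex{0,1} = 2
g(6) = mex{0,1,2} = 3
g(7) = mex{1,2,3} = 0
g(8) = mex{0,2,3} = 1
So g(8) = 1.
Heap B is a plain Nim heap of size 2, so its Grundy value is 2.
The value of a disjunctive sum is the nim-sum of the parts.
Combined value = 1 XOR 2 = 3.

3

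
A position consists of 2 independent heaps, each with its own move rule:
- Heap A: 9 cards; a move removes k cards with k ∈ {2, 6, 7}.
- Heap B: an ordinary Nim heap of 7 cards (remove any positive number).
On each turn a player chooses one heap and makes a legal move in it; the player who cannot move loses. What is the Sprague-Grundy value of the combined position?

7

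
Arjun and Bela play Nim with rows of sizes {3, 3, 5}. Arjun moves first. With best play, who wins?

Arjun wins

Nim-sum: 3 XOR 3 XOR 5 = 5.
The nim-sum is 5 ≠ 0, so this is an N-position: the player to move can win; Arjun has a winning move.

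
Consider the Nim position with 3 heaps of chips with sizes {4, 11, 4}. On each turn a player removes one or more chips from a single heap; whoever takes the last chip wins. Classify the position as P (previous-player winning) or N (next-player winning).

Write each in binary and XOR column by column:
  0100  (4)
  1011  (11)
  0100  (4)
  ----
  1011  (11)
The nim-sum is 11 ≠ 0, so this is an N-position: the player to move can win.

N-position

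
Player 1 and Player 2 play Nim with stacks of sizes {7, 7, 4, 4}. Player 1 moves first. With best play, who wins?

Player 2 wins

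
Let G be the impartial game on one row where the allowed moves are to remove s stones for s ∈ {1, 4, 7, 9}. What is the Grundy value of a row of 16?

0

Build the Grundy sequence with g(k) = mex{g(k−s) : s ∈ {1, 4, 7, 9}, s ≤ k}:
k:     0  1  2  3  4  5  6  7  8  9 10 11 12 13 14 15 16
g(k):  0  1  0  1  2  0  1  2  0  1  0  1  2  0  1  2  0
So g(16) = 0.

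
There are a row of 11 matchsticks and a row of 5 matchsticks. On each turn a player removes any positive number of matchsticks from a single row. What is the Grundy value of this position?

In binary:
  1011  (11)
  0101  (5)
  ----
  1110  (14)

14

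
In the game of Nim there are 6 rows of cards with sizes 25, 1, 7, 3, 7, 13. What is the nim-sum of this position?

22

In binary:
  11001  (25)
  00001  (1)
  00111  (7)
  00011  (3)
  00111  (7)
  01101  (13)
  -----
  10110  (22)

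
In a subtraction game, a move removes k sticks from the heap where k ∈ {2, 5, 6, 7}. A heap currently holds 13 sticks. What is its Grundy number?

0

Compute g(0), g(1), … for moves {2, 5, 6, 7}:
g(0) = mex{} = 0
g(1) = mex{} = 0
g(2) = mex{0} = 1
g(3) = mex{0} = 1
g(4) = mex{1} = 0
g(5) = mex{0,1} = 2
g(6) = mex{0} = 1
g(7) = mex{0,1,2} = 3
g(8) = mex{0,1} = 2
g(9) = mex{0,1,3} = 2
g(10) = mex{0,1,2} = 3
g(11) = mex{0,1,2} = 3
g(12) = mex{1,2,3} = 0
g(13) = mex{1,2,3} = 0
So g(13) = 0.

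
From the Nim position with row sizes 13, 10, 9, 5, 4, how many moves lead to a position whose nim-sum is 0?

Bitwise XOR of the heap sizes:
  1101  (13)
  1010  (10)
  1001  (9)
  0101  (5)
  0100  (4)
  ----
  1111  (15)
The overall nim-sum is X = 15. A row of size p has a winning move iff p XOR X < p (reduce it to p XOR X).
  13: 13 XOR 15 = 2 < 13 — winning move (to 2).
  10: 10 XOR 15 = 5 < 10 — winning move (to 5).
  9: 9 XOR 15 = 6 < 9 — winning move (to 6).
  5: 5 XOR 15 = 10 ≥ 5 — no move.
  4: 4 XOR 15 = 11 ≥ 4 — no move.
That gives 3 winning moves.

3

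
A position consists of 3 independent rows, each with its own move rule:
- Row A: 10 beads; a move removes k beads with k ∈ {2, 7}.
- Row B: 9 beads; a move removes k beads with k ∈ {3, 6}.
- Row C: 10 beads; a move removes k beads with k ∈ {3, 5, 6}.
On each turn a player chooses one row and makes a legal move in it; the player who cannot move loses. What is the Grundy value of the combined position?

0

Grundy values for row A (subtraction set {2, 7}):
g(0) = mex{} = 0
g(1) = mex{} = 0
g(2) = mex{0} = 1
g(3) = mex{0} = 1
g(4) = mex{1} = 0
g(5) = mex{1} = 0
g(6) = mex{0} = 1
g(7) = mex{0} = 1
g(8) = mex{0,1} = 2
g(9) = mex{1} = 0
g(10) = mex{1,2} = 0
So g(10) = 0.
For row B, compute g(0), g(1), … with moves {3, 6}:
k:     0  1  2  3  4  5  6  7  8  9
g(k):  0  0  0  1  1  1  2  2  2  0
So g(9) = 0.
Grundy values for row C (subtraction set {3, 5, 6}):
g(0) = mex{} = 0
g(1) = mex{} = 0
g(2) = mex{} = 0
g(3) = mex{0} = 1
g(4) = mex{0} = 1
g(5) = mex{0} = 1
g(6) = mex{0,1} = 2
g(7) = mex{0,1} = 2
g(8) = mex{0,1} = 2
g(9) = mex{1,2} = 0
g(10) = mex{1,2} = 0
So g(10) = 0.
The value of a disjunctive sum is the nim-sum of the parts.
Combined value = 0 ⊕ 0 ⊕ 0 = 0.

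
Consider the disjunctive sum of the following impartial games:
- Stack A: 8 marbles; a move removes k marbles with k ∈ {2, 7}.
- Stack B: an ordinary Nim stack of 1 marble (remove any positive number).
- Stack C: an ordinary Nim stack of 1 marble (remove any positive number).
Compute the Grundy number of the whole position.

For stack A, compute g(0), g(1), … with moves {2, 7}:
g(0) = mex{} = 0
g(1) = mex{} = 0
g(2) = mex{0} = 1
g(3) = mex{0} = 1
g(4) = mex{1} = 0
g(5) = mex{1} = 0
g(6) = mex{0} = 1
g(7) = mex{0} = 1
g(8) = mex{0,1} = 2
So g(8) = 2.
Stack B is a plain Nim stack of size 1, so its Grundy value is 1.
Stack C is a plain Nim stack of size 1, so its Grundy value is 1.
By the Sprague-Grundy theorem, the Grundy value of a sum of independent games is the XOR of the component values.
Combined value = 2 ⊕ 1 ⊕ 1 = 2.

2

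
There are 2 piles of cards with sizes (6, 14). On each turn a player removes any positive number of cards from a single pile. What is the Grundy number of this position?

8

Compute the nim-sum pairwise:
6 ⊕ 14 = 8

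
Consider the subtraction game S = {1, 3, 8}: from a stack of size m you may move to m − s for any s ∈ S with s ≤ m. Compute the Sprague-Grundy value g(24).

Compute g(0), g(1), … for moves {1, 3, 8}:
k:     0  1  2  3  4  5  6  7  8  9 10 11 12 13 14 15 16 17 18 19 20 21 22 23 24
g(k):  0  1  0  1  0  1  0  1  2  3  2  0  1  0  1  0  1  0  1  2  3  2  0  1  0
So g(24) = 0.

0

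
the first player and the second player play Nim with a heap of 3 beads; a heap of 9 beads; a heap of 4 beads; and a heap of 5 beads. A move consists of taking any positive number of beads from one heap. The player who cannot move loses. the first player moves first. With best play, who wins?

the first player wins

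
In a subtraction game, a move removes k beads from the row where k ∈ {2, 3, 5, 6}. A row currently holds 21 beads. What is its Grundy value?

2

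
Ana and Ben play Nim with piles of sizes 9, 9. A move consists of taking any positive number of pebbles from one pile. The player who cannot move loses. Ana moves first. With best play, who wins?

Ben wins

Compute the nim-sum pairwise:
9 ^ 9 = 0
The nim-sum is 0, so this is a P-position: the player to move is in a losing position under optimal play; Ana is about to move from it and so loses — Ben wins.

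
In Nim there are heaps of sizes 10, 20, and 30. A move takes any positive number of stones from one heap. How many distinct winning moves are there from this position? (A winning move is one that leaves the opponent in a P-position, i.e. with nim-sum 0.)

Nim-sum: 10 ⊕ 20 ⊕ 30 = 0.
The nim-sum is already 0, so every move leaves a nonzero nim-sum — there are no winning moves.

0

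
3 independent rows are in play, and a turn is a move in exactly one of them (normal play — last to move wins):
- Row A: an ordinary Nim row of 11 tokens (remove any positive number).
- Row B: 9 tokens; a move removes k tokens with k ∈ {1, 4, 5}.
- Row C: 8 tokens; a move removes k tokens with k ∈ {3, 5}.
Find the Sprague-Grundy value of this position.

Row A is a plain Nim row of size 11, so its Grundy value is 11.
Grundy values for row B (subtraction set {1, 4, 5}):
k:     0  1  2  3  4  5  6  7  8  9
g(k):  0  1  0  1  2  3  2  3  0  1
So g(9) = 1.
Build the Grundy sequence for row C with g(k) = mex{g(k−s) : s ∈ {3, 5}, s ≤ k}:
k:     0  1  2  3  4  5  6  7  8
g(k):  0  0  0  1  1  1  2  2  0
So g(8) = 0.
The value of a disjunctive sum is the nim-sum of the parts.
Combined value = 11 XOR 1 XOR 0 = 10.

10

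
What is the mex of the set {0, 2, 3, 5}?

1

0 is in the set but 1 is not, so the mex is 1.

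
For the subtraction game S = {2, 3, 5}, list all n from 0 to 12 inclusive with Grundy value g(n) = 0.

Build the Grundy sequence with g(k) = mex{g(k−s) : s ∈ {2, 3, 5}, s ≤ k}:
g(0) = mex{} = 0
g(1) = mex{} = 0
g(2) = mex{0} = 1
g(3) = mex{0} = 1
g(4) = mex{0,1} = 2
g(5) = mex{0,1} = 2
g(6) = mex{0,1,2} = 3
g(7) = mex{1,2} = 0
g(8) = mex{1,2,3} = 0
g(9) = mex{0,2,3} = 1
g(10) = mex{0,2} = 1
g(11) = mex{0,1,3} = 2
g(12) = mex{0,1} = 2
The P-positions (g = 0) in 0..12 are 0, 1, 7, 8.

0, 1, 7, 8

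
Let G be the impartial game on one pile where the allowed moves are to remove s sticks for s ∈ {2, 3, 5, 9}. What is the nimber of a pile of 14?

0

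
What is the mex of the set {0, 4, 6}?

0 is in the set but 1 is not, so the mex is 1.

1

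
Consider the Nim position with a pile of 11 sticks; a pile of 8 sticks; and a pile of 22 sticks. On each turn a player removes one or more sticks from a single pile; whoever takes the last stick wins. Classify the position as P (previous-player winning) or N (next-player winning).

N-position

Compute the nim-sum pairwise:
11 ⊕ 8 = 3
3 ⊕ 22 = 21
The nim-sum is 21 ≠ 0, so this is an N-position: the player to move can win.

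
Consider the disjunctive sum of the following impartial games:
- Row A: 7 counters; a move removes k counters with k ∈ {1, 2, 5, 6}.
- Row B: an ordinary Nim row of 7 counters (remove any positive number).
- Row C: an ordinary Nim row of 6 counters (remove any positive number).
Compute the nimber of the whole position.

1

Grundy values for row A (subtraction set {1, 2, 5, 6}):
k:     0  1  2  3  4  5  6  7
g(k):  0  1  2  0  1  2  3  0
So g(7) = 0.
Row B is a plain Nim row of size 7, so its Grundy value is 7.
Row C is a plain Nim row of size 6, so its Grundy value is 6.
The value of a disjunctive sum is the nim-sum of the parts.
Combined value = 0 XOR 7 XOR 6 = 1.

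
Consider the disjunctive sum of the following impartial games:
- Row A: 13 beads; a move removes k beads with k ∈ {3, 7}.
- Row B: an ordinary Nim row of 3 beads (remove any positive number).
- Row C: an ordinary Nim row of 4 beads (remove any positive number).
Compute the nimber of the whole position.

Grundy values for row A (subtraction set {3, 7}):
k:     0  1  2  3  4  5  6  7  8  9 10 11 12 13
g(k):  0  0  0  1  1  1  0  2  2  1  0  0  0  1
So g(13) = 1.
Row B is a plain Nim row of size 3, so its Grundy value is 3.
Row C is a plain Nim row of size 4, so its Grundy value is 4.
By the Sprague-Grundy theorem, the Grundy value of a sum of independent games is the XOR of the component values.
Combined value = 1 ⊕ 3 ⊕ 4 = 6.

6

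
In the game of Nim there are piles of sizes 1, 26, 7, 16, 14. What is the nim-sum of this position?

2

Compute the nim-sum pairwise:
1 XOR 26 = 27
27 XOR 7 = 28
28 XOR 16 = 12
12 XOR 14 = 2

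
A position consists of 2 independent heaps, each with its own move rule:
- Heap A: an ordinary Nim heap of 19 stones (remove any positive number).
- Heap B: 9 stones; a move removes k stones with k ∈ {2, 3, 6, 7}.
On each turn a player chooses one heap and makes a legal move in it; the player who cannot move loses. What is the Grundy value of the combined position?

19

Heap A is a plain Nim heap of size 19, so its Grundy value is 19.
Build the Grundy sequence for heap B with g(k) = mex{g(k−s) : s ∈ {2, 3, 6, 7}, s ≤ k}:
g(0) = mex{} = 0
g(1) = mex{} = 0
g(2) = mex{0} = 1
g(3) = mex{0} = 1
g(4) = mex{0,1} = 2
g(5) = mex{1} = 0
g(6) = mex{0,1,2} = 3
g(7) = mex{0,2} = 1
g(8) = mex{0,1,3} = 2
g(9) = mex{1,3} = 0
So g(9) = 0.
The value of a disjunctive sum is the nim-sum of the parts.
Combined value = 19 XOR 0 = 19.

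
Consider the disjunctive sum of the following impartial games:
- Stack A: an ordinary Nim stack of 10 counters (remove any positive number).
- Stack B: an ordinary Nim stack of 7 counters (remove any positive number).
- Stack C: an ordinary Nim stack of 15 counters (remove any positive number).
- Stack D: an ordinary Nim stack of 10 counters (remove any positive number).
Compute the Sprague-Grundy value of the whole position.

Stack A is a plain Nim stack of size 10, so its Grundy value is 10.
Stack B is a plain Nim stack of size 7, so its Grundy value is 7.
Stack C is a plain Nim stack of size 15, so its Grundy value is 15.
Stack D is a plain Nim stack of size 10, so its Grundy value is 10.
By the Sprague-Grundy theorem, the Grundy value of a sum of independent games is the XOR of the component values.
Combined value = 10 ⊕ 7 ⊕ 15 ⊕ 10 = 8.

8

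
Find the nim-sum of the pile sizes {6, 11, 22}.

27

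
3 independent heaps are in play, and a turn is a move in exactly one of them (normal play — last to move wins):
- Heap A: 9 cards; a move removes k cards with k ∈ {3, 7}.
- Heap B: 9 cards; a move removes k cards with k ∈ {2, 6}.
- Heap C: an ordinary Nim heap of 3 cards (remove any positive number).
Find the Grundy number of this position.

Build the Grundy sequence for heap A with g(k) = mex{g(k−s) : s ∈ {3, 7}, s ≤ k}:
k:     0  1  2  3  4  5  6  7  8  9
g(k):  0  0  0  1  1  1  0  2  2  1
So g(9) = 1.
Grundy values for heap B (subtraction set {2, 6}):
k:     0  1  2  3  4  5  6  7  8  9
g(k):  0  0  1  1  0  0  1  1  0  0
So g(9) = 0.
Heap C is a plain Nim heap of size 3, so its Grundy value is 3.
The value of a disjunctive sum is the nim-sum of the parts.
Combined value = 1 XOR 0 XOR 3 = 2.

2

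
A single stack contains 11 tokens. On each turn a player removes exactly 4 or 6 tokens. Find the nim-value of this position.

Compute g(0), g(1), … for moves {4, 6}:
k:     0  1  2  3  4  5  6  7  8  9 10 11
g(k):  0  0  0  0  1  1  1  1  2  2  0  0
So g(11) = 0.

0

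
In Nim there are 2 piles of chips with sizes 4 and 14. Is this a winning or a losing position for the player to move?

Winning position

Compute the nim-sum pairwise:
4 ^ 14 = 10
The nim-sum is 10 ≠ 0, so this is an N-position: the player to move can win.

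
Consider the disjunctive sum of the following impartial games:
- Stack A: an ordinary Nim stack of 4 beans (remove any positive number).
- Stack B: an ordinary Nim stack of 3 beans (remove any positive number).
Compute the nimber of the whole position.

Stack A is a plain Nim stack of size 4, so its Grundy value is 4.
Stack B is a plain Nim stack of size 3, so its Grundy value is 3.
The value of a disjunctive sum is the nim-sum of the parts.
Combined value = 4 XOR 3 = 7.

7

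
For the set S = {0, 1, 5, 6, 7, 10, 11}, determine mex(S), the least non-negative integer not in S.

2

The values 0, 1 are all present; 2 is the first non-negative integer missing from the set.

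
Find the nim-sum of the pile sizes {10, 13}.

Compute the nim-sum pairwise:
10 XOR 13 = 7

7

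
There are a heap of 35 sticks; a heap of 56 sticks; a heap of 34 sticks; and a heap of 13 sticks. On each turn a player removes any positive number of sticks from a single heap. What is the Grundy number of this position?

In binary:
  100011  (35)
  111000  (56)
  100010  (34)
  001101  (13)
  ------
  110100  (52)

52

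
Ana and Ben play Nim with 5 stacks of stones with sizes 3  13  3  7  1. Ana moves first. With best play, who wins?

Ana wins

Compute the nim-sum pairwise:
3 XOR 13 = 14
14 XOR 3 = 13
13 XOR 7 = 10
10 XOR 1 = 11
The nim-sum is 11 ≠ 0, so this is an N-position: the player to move can win; Ana has a winning move.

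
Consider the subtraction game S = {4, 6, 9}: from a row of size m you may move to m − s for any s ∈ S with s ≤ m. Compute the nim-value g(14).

Build the Grundy sequence with g(k) = mex{g(k−s) : s ∈ {4, 6, 9}, s ≤ k}:
k:     0  1  2  3  4  5  6  7  8  9 10 11 12 13 14
g(k):  0  0  0  0  1  1  1  1  2  2  2  2  3  0  0
So g(14) = 0.

0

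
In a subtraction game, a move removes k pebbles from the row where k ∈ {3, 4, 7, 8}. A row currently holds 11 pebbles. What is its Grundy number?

0

Grundy values for subtraction set {3, 4, 7, 8}:
k:     0  1  2  3  4  5  6  7  8  9 10 11
g(k):  0  0  0  1  1  1  2  2  2  3  3  0
So g(11) = 0.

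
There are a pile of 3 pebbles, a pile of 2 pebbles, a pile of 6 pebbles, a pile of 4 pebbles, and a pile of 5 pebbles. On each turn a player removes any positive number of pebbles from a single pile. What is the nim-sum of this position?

6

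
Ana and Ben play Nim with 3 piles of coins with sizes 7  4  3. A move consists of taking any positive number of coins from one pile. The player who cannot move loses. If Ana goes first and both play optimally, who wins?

Ben wins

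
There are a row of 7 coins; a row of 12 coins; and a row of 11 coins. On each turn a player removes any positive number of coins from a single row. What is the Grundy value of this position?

Compute the nim-sum pairwise:
7 ⊕ 12 = 11
11 ⊕ 11 = 0

0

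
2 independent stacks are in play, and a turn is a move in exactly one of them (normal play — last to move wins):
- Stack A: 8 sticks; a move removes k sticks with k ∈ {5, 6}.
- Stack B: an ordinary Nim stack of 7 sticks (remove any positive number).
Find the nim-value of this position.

6

Build the Grundy sequence for stack A with g(k) = mex{g(k−s) : s ∈ {5, 6}, s ≤ k}:
g(0) = mex{} = 0
g(1) = mex{} = 0
g(2) = mex{} = 0
g(3) = mex{} = 0
g(4) = mex{} = 0
g(5) = mex{0} = 1
g(6) = mex{0} = 1
g(7) = mex{0} = 1
g(8) = mex{0} = 1
So g(8) = 1.
Stack B is a plain Nim stack of size 7, so its Grundy value is 7.
By the Sprague-Grundy theorem, the Grundy value of a sum of independent games is the XOR of the component values.
Combined value = 1 ⊕ 7 = 6.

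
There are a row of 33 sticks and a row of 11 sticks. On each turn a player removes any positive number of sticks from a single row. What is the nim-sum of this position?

42

Nim-sum: 33 ^ 11 = 42.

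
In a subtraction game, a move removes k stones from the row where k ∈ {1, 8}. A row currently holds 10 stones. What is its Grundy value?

1

Build the Grundy sequence with g(k) = mex{g(k−s) : s ∈ {1, 8}, s ≤ k}:
k:     0  1  2  3  4  5  6  7  8  9 10
g(k):  0  1  0  1  0  1  0  1  2  0  1
So g(10) = 1.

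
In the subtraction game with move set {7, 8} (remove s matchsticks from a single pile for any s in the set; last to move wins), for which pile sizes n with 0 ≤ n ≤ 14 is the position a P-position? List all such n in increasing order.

Grundy values for subtraction set {7, 8}:
k:     0  1  2  3  4  5  6  7  8  9 10 11 12 13 14
g(k):  0  0  0  0  0  0  0  1  1  1  1  1  1  1  2
The P-positions (g = 0) in 0..14 are 0, 1, 2, 3, 4, 5, 6.

0, 1, 2, 3, 4, 5, 6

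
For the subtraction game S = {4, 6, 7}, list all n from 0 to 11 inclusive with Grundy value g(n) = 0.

Build the Grundy sequence with g(k) = mex{g(k−s) : s ∈ {4, 6, 7}, s ≤ k}:
k:     0  1  2  3  4  5  6  7  8  9 10 11
g(k):  0  0  0  0  1  1  1  1  2  2  2  0
The P-positions (g = 0) in 0..11 are 0, 1, 2, 3, 11.

0, 1, 2, 3, 11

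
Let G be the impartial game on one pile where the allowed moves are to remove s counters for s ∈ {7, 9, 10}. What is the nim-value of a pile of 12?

1

Build the Grundy sequence with g(k) = mex{g(k−s) : s ∈ {7, 9, 10}, s ≤ k}:
k:     0  1  2  3  4  5  6  7  8  9 10 11 12
g(k):  0  0  0  0  0  0  0  1  1  1  1  1  1
So g(12) = 1.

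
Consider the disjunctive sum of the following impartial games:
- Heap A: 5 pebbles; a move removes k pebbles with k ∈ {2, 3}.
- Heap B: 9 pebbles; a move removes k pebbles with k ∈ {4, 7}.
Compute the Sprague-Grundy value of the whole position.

2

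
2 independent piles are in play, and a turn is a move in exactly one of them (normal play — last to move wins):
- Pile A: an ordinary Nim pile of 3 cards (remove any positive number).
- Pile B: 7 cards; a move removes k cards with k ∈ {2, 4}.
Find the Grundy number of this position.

Pile A is a plain Nim pile of size 3, so its Grundy value is 3.
For pile B, compute g(0), g(1), … with moves {2, 4}:
k:     0  1  2  3  4  5  6  7
g(k):  0  0  1  1  2  2  0  0
So g(7) = 0.
The value of a disjunctive sum is the nim-sum of the parts.
Combined value = 3 XOR 0 = 3.

3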